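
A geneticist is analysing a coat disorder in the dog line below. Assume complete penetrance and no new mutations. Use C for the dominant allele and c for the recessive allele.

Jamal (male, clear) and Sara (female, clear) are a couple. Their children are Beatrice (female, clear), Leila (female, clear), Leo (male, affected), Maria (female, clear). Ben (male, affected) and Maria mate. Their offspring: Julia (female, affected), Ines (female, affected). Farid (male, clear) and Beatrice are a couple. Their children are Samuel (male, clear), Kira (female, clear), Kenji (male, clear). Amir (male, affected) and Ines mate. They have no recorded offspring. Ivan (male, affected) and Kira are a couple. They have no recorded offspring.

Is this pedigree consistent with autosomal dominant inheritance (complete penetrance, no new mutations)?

No

Under autosomal dominant, Leo (affected, male) cannot arise from Jamal (clear) × Sara (clear).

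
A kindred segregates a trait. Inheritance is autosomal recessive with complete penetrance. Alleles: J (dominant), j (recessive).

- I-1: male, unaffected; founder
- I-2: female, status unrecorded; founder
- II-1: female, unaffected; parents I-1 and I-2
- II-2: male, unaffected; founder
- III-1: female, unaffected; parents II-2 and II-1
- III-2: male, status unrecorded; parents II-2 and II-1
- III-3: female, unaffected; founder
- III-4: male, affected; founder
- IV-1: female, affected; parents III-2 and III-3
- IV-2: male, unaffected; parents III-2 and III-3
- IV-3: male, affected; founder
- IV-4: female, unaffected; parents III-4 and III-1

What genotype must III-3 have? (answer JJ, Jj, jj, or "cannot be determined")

From phenotype alone, III-3 is JJ or Jj.
III-3 is unaffected so carries J and passed j to IV-1 (jj), so III-3 is Jj.

Jj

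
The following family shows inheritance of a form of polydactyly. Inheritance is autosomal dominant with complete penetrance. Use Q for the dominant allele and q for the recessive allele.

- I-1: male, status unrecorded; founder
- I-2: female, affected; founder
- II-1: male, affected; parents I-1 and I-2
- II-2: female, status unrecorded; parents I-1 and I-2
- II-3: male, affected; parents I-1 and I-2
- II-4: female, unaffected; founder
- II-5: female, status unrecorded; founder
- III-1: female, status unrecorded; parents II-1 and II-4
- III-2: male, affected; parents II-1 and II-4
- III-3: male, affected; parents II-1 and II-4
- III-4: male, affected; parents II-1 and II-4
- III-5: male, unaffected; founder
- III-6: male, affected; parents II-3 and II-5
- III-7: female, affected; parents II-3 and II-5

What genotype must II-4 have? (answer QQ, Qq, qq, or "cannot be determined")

qq

II-4 is unaffected, so II-4 is qq.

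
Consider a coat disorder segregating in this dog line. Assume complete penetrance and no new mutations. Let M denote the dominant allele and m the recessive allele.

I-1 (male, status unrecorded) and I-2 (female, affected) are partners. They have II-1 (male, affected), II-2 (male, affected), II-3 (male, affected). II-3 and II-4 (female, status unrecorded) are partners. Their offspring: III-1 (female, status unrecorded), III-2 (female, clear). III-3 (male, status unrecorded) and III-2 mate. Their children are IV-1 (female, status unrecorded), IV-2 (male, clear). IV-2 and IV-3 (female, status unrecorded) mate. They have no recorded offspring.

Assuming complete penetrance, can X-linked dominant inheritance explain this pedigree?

No

Under X-linked dominant, III-2 (clear, female) cannot arise from II-3 (affected) × II-4 (unrecorded).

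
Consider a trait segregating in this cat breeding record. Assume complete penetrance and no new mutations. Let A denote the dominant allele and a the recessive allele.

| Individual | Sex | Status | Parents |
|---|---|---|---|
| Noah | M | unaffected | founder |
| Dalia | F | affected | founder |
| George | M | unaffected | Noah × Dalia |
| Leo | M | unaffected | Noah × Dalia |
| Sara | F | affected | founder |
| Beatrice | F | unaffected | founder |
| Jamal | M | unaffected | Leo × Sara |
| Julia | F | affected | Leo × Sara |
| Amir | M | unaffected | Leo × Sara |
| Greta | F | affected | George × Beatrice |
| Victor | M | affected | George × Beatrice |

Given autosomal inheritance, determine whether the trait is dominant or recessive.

recessive

George and Beatrice are both unaffected yet have an affected child Greta. Under dominance, an affected child requires at least one affected parent, so the trait cannot be dominant.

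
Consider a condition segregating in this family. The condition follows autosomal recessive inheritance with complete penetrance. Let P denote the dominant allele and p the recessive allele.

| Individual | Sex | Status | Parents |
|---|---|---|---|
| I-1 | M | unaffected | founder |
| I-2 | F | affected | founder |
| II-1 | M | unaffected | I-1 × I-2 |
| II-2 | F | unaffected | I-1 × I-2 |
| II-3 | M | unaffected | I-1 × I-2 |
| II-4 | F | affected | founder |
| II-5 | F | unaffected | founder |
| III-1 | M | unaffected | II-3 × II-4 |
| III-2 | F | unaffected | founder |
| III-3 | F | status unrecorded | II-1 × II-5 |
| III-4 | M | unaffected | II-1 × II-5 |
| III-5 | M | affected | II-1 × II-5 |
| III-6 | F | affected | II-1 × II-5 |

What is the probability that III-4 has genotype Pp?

2/3

II-1 is unaffected so carries P and received p from I-2 (pp), so II-1 is Pp.
II-5 is unaffected so carries P and passed p to III-5 (pp), so II-5 is Pp.
Their cross gives offspring ratios 1/4 PP : 1/2 Pp : 1/4 pp. Conditioning on III-4 being unaffected, P(Pp) = 1/2 / 3/4 = 2/3.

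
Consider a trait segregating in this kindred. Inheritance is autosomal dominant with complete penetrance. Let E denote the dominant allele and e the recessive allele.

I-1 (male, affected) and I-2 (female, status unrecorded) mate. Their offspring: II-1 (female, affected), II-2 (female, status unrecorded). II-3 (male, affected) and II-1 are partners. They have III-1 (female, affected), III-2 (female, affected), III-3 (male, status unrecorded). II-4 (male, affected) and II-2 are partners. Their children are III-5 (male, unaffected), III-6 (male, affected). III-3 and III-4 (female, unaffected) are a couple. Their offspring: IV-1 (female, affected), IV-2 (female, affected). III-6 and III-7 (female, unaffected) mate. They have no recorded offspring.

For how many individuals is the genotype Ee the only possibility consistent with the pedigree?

Obligate heterozygotes: II-4 is affected so carries E and passed e to III-5 (ee), so II-4 is Ee; IV-1 is affected so carries E and received e from III-4 (ee), so IV-1 is Ee; IV-2 is affected so carries E and received e from III-4 (ee), so IV-2 is Ee.
Every other individual is either homozygous by phenotype or has at least one consistent homozygous assignment, so the count is 3.

3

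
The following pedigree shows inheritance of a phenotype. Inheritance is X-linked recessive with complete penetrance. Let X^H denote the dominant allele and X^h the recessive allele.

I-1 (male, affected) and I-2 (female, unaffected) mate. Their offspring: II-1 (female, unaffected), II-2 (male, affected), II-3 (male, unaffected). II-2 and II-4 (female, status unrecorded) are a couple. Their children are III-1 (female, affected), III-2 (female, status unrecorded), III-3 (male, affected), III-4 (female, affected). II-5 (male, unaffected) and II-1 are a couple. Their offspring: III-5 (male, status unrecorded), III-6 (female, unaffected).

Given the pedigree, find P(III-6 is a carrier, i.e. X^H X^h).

II-5 is unaffected, so II-5 is X^H Y.
II-1 is unaffected so carries H and received h from I-1 (X^h Y), so II-1 is X^H X^h.
Their cross gives offspring ratios 1/2 X^H X^H : 1/2 X^H X^h. Conditioning on III-6 being unaffected, P(X^H X^h) = 1/2 / 1 = 1/2.

1/2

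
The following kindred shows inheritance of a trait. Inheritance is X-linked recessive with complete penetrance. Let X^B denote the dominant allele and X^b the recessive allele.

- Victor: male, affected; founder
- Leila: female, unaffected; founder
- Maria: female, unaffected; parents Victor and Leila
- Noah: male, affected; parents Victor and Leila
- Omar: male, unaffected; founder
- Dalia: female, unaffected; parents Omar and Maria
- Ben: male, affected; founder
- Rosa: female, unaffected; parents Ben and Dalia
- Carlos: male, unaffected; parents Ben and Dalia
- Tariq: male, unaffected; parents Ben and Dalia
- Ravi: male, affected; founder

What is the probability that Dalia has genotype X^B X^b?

1/9

Omar is unaffected, so Omar is X^B Y.
Maria is unaffected so carries B and received b from Victor (X^b Y), so Maria is X^B X^b.
Their cross gives offspring ratios 1/2 X^B X^B : 1/2 X^B X^b. Conditioning on Dalia being unaffected, P(X^B X^b) = 1/2 / 1 = 1/2 before taking Dalia's own offspring into account.
Ben is affected, so Ben is X^b Y.
Now use Dalia's offspring. Probability of each recorded status — unaffected daughter Rosa: 1/2 if Dalia is X^B X^b, 1 if X^B X^B; unaffected son Carlos: 1/2 if Dalia is X^B X^b, 1 if X^B X^B; unaffected son Tariq: 1/2 if Dalia is X^B X^b, 1 if X^B X^B.
Bayes: P(X^B X^b) = 1/2·1/8 / (1/2·1/8 + 1/2·1) = 1/9.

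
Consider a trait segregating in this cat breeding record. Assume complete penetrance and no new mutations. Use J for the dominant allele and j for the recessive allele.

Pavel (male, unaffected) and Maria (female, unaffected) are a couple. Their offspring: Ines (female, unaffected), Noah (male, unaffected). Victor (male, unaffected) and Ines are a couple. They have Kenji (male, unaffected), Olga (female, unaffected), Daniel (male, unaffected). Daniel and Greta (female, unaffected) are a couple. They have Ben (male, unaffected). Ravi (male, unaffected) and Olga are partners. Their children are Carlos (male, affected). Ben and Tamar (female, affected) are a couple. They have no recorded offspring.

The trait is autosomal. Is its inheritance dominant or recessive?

recessive

Ravi and Olga are both unaffected yet have an affected child Carlos. Under dominance, an affected child requires at least one affected parent, so the trait cannot be dominant.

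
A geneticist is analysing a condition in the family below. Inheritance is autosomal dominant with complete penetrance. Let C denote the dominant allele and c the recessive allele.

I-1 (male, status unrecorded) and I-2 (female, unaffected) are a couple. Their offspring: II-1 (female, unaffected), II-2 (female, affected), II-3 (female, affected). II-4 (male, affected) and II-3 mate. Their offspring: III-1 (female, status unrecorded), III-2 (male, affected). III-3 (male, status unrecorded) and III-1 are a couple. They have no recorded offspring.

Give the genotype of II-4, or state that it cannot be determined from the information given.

II-4's phenotype allows CC or Cc, and no parent or child forces a single allele at both positions; consistent genotype assignments exist with II-4 as CC or Cc.

cannot be determined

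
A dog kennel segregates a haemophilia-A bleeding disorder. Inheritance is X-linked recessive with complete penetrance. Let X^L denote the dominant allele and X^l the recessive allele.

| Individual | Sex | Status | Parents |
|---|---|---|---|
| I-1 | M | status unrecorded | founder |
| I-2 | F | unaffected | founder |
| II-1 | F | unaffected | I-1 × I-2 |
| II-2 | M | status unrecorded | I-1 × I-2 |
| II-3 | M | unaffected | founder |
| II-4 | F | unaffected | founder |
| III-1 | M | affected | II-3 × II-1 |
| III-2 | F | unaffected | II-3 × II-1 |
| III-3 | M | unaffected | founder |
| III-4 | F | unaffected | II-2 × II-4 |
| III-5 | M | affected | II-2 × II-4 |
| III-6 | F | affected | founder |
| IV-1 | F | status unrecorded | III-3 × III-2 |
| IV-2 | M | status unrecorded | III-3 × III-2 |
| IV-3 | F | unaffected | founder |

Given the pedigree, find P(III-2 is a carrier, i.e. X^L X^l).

1/2

II-3 is unaffected, so II-3 is X^L Y.
II-1 is unaffected so carries L and passed l to III-1 (X^l Y), so II-1 is X^L X^l.
Their cross gives offspring ratios 1/2 X^L X^L : 1/2 X^L X^l. Conditioning on III-2 being unaffected, P(X^L X^l) = 1/2 / 1 = 1/2 before taking III-2's own offspring into account.
III-3 is unaffected, so III-3 is X^L Y.
III-2's offspring (IV-1, IV-2) would show their recorded status with the same probability whether III-2 is X^L X^l or X^L X^L, so they carry no information and P(X^L X^l) = 1/2.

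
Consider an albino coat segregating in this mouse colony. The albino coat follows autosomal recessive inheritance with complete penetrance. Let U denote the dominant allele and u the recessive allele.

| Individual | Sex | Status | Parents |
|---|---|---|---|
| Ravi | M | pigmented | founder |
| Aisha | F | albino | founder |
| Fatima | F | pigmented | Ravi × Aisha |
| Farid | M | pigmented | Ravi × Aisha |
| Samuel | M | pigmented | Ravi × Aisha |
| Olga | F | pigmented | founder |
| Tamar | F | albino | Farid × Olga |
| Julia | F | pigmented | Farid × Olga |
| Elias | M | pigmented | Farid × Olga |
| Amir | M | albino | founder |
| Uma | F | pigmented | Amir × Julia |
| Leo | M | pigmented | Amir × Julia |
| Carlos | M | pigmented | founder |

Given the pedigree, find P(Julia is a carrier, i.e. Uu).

1/3

Farid is pigmented so carries U and received u from Aisha (uu), so Farid is Uu.
Olga is pigmented so carries U and passed u to Tamar (uu), so Olga is Uu.
Their cross gives offspring ratios 1/4 UU : 1/2 Uu : 1/4 uu. Conditioning on Julia being pigmented, P(Uu) = 1/2 / 3/4 = 2/3 before taking Julia's own offspring into account.
Amir is albino, so Amir is uu.
Now use Julia's offspring. Probability of each recorded status — pigmented daughter Uma: 1/2 if Julia is Uu, 1 if UU; pigmented son Leo: 1/2 if Julia is Uu, 1 if UU.
Bayes: P(Uu) = 2/3·1/4 / (2/3·1/4 + 1/3·1) = 1/3.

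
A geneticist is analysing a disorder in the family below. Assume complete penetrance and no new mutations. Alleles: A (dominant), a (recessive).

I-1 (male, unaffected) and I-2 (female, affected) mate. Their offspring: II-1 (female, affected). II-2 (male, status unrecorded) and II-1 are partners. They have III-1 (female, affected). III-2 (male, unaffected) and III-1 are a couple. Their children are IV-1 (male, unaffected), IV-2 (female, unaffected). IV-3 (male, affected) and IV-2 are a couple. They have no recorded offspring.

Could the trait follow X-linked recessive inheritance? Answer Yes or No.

Under X-linked recessive, II-1 (affected, female) cannot arise from I-1 (unaffected) × I-2 (affected).

No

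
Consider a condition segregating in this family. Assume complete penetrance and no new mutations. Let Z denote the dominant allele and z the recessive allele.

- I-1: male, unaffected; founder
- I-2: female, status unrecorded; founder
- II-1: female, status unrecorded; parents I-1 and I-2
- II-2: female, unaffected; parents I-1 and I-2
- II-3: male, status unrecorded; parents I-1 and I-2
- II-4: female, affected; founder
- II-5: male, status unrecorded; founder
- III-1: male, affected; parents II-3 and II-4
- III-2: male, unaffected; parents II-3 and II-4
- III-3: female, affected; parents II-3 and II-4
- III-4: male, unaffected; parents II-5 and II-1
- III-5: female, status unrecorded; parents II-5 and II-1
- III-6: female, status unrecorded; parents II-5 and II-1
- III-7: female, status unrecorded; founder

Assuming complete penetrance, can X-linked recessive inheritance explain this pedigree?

No

Under X-linked recessive, III-2 (unaffected, male) cannot arise from II-3 (unrecorded) × II-4 (affected).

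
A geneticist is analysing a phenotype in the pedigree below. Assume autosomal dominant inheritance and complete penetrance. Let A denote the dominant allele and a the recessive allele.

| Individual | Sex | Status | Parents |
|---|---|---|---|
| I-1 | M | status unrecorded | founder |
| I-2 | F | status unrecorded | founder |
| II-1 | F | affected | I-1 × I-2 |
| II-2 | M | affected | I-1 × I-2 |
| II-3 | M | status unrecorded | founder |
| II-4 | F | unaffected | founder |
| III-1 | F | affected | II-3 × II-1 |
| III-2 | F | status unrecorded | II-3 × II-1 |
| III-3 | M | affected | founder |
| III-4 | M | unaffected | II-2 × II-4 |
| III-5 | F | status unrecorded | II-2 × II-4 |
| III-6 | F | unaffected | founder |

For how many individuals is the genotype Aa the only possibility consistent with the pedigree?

Obligate heterozygotes: II-2 is affected so carries A and passed a to III-4 (aa), so II-2 is Aa.
Every other individual is either homozygous by phenotype or has at least one consistent homozygous assignment, so the count is 1.

1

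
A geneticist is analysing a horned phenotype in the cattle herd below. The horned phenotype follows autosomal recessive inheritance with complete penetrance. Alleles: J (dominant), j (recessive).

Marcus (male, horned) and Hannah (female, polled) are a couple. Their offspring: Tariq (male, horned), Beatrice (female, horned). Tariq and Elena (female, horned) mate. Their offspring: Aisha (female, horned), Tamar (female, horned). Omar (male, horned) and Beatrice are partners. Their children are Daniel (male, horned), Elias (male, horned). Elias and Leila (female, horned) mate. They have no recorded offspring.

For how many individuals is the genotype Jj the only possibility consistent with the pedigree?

1

Obligate heterozygotes: Hannah is polled so carries J and passed j to Tariq (jj), so Hannah is Jj.
Every other individual is either homozygous by phenotype or has at least one consistent homozygous assignment, so the count is 1.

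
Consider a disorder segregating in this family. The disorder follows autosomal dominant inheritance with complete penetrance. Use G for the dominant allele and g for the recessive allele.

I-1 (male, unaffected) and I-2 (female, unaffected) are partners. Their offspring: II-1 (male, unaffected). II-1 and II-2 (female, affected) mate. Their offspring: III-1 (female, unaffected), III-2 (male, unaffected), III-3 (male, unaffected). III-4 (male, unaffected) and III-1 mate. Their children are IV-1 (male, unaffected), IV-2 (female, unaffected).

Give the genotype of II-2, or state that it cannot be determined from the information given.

From phenotype alone, II-2 is GG or Gg.
II-2 is affected so carries G and passed g to III-1 (gg), so II-2 is Gg.

Gg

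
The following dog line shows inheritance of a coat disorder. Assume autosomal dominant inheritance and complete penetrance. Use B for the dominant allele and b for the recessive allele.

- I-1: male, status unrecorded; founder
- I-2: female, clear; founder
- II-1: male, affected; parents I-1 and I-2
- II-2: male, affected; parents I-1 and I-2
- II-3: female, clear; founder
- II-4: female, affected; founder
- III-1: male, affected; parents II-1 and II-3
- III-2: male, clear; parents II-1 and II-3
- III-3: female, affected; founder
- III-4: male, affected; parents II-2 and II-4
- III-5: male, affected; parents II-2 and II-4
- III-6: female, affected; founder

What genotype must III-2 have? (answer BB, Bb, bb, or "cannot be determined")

bb

III-2 is clear, so III-2 is bb.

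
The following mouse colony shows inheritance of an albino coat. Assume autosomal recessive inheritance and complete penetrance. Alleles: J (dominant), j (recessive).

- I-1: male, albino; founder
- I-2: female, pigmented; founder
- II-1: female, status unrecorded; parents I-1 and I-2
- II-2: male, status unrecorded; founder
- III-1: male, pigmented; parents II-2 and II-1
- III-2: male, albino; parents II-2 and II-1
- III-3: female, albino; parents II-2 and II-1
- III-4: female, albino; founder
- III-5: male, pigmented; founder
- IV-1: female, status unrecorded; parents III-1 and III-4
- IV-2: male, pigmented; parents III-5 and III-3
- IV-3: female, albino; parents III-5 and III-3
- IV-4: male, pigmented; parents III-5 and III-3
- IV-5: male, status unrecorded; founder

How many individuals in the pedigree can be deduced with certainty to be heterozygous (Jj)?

Obligate heterozygotes: III-5 is pigmented so carries J and passed j to IV-3 (jj), so III-5 is Jj; IV-2 is pigmented so carries J and received j from III-3 (jj), so IV-2 is Jj; IV-4 is pigmented so carries J and received j from III-3 (jj), so IV-4 is Jj.
Every other individual is either homozygous by phenotype or has at least one consistent homozygous assignment, so the count is 3.

3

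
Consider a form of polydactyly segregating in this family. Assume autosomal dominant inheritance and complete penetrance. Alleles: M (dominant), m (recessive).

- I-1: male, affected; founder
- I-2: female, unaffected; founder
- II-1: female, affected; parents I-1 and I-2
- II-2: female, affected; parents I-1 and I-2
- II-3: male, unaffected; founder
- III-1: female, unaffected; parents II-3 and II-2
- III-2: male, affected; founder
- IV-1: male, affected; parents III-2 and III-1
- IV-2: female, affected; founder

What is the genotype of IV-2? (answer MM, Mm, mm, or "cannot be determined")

cannot be determined

IV-2's phenotype allows MM or Mm, and no parent or child forces a single allele at both positions; consistent genotype assignments exist with IV-2 as MM or Mm.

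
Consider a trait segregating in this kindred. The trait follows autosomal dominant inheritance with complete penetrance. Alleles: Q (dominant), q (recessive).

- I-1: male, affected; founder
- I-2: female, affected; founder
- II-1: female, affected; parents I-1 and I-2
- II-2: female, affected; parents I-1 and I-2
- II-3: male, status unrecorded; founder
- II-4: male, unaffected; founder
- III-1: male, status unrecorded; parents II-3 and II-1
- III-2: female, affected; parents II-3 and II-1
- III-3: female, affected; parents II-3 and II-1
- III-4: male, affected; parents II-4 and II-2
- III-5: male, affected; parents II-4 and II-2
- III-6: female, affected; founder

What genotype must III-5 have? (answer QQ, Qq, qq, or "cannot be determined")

From phenotype alone, III-5 is QQ or Qq.
III-5 is affected so carries Q and received q from II-4 (qq), so III-5 is Qq.

Qq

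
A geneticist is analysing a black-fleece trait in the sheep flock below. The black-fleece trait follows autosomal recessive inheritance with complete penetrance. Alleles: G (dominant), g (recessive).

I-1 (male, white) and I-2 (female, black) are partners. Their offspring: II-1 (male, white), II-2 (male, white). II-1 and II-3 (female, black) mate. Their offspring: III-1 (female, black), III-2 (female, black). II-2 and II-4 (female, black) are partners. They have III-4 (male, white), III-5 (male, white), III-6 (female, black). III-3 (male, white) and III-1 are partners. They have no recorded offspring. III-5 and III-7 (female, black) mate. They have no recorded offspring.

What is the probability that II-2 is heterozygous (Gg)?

II-2 is white so carries G and received g from I-2 (gg), so II-2 is Gg, giving P(Gg) = 1.

1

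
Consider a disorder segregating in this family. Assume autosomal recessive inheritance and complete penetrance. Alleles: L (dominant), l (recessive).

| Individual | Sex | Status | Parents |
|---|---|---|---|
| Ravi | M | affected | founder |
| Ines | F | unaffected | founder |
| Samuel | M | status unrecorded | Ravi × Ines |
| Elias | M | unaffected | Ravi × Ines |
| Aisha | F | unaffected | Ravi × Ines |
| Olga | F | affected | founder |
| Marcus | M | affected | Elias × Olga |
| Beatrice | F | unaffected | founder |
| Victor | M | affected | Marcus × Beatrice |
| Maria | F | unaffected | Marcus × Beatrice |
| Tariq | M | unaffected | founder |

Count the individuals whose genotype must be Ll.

4

Obligate heterozygotes: Elias is unaffected so carries L and received l from Ravi (ll), so Elias is Ll; Aisha is unaffected so carries L and received l from Ravi (ll), so Aisha is Ll; Beatrice is unaffected so carries L and passed l to Victor (ll), so Beatrice is Ll; Maria is unaffected so carries L and received l from Marcus (ll), so Maria is Ll.
Every other individual is either homozygous by phenotype or has at least one consistent homozygous assignment, so the count is 4.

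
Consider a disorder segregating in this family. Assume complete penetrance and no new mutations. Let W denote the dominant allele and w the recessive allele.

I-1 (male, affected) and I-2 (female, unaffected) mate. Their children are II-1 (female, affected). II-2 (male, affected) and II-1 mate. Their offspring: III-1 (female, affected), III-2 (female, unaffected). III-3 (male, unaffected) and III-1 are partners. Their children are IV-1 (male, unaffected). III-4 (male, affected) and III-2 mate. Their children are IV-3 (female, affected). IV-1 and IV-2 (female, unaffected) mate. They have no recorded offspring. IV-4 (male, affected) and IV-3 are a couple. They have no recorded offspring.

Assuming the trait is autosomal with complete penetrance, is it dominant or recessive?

dominant

II-2 and II-1 are both affected yet have an unaffected child III-2. Under a recessive model two affected parents are homozygous and every child would be affected, so the trait cannot be recessive.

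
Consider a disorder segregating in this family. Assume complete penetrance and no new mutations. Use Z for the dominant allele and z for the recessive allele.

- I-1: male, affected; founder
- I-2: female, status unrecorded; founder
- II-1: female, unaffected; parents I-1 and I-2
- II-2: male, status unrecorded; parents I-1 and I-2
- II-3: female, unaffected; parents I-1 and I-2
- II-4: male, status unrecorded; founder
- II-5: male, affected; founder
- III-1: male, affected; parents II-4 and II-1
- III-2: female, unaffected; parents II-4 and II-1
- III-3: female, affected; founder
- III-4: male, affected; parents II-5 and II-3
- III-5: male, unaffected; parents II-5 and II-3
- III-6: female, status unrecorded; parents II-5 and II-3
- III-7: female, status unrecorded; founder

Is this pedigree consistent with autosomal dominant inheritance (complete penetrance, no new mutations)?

A consistent assignment under autosomal dominant exists: I-1 Zz, I-2 Zz, II-1 zz, II-2 ZZ, II-3 zz, II-4 Zz, II-5 Zz, III-1 Zz, III-2 zz, III-3 ZZ, III-4 Zz, III-5 zz, III-6 Zz, III-7 ZZ.
In this assignment every recorded phenotype matches its genotype and every non-founder's genotype is obtainable from its parents' genotypes, so the pedigree is consistent.

Yes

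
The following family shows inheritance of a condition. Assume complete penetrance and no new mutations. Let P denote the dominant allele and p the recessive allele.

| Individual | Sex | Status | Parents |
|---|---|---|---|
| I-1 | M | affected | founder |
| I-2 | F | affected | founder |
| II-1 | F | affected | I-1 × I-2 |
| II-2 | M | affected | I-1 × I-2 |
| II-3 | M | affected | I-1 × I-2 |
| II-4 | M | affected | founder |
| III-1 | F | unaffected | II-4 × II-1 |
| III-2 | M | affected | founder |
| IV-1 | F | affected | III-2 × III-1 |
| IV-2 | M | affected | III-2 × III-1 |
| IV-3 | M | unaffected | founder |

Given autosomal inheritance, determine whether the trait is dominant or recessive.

dominant

II-4 and II-1 are both affected yet have an unaffected child III-1. Under a recessive model two affected parents are homozygous and every child would be affected, so the trait cannot be recessive.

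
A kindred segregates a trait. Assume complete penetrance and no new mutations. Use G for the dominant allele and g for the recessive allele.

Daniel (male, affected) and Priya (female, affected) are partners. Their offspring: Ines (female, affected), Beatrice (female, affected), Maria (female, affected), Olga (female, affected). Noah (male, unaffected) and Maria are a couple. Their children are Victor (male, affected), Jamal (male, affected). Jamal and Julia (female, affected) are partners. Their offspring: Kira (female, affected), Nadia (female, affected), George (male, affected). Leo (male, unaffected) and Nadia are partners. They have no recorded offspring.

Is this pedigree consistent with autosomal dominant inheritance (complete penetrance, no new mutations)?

A consistent assignment under autosomal dominant exists: Daniel GG, Priya GG, Ines GG, Beatrice GG, Maria GG, Olga GG, Noah gg, Victor Gg, Jamal Gg, Julia GG, Kira GG, Nadia GG, George GG, Leo gg.
In this assignment every recorded phenotype matches its genotype and every non-founder's genotype is obtainable from its parents' genotypes, so the pedigree is consistent.

Yes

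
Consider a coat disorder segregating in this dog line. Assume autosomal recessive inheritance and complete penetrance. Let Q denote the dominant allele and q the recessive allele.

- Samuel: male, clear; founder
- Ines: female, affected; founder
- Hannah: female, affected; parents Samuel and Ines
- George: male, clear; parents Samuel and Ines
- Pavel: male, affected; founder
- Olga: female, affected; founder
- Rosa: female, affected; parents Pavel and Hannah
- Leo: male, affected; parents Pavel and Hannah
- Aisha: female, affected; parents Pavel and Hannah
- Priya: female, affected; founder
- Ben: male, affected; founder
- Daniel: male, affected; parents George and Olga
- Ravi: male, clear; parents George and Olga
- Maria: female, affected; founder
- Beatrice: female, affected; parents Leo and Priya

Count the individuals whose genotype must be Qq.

3

Obligate heterozygotes: Samuel is clear so carries Q and passed q to Hannah (qq), so Samuel is Qq; George is clear so carries Q and received q from Ines (qq), so George is Qq; Ravi is clear so carries Q and received q from Olga (qq), so Ravi is Qq.
Every other individual is either homozygous by phenotype or has at least one consistent homozygous assignment, so the count is 3.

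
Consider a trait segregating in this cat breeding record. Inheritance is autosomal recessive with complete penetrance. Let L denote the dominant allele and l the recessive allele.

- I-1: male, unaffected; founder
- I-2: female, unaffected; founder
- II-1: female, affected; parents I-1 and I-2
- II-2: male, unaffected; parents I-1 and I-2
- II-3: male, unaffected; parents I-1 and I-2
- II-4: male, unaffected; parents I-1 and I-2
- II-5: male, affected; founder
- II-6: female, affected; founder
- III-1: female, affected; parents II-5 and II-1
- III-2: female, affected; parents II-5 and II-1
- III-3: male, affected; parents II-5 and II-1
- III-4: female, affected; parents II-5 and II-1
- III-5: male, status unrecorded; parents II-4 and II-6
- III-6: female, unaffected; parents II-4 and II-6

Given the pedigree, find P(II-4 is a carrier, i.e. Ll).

1/2

I-1 is unaffected so carries L and passed l to II-1 (ll), so I-1 is Ll.
I-2 is unaffected so carries L and passed l to II-1 (ll), so I-2 is Ll.
Their cross gives offspring ratios 1/4 LL : 1/2 Ll : 1/4 ll. Conditioning on II-4 being unaffected, P(Ll) = 1/2 / 3/4 = 2/3 before taking II-4's own offspring into account.
II-6 is affected, so II-6 is ll.
Now use II-4's offspring. Probability of each recorded status — unaffected daughter III-6: 1/2 if II-4 is Ll, 1 if LL. (III-5: equally likely either way, so uninformative.)
Bayes: P(Ll) = 2/3·1/2 / (2/3·1/2 + 1/3·1) = 1/2.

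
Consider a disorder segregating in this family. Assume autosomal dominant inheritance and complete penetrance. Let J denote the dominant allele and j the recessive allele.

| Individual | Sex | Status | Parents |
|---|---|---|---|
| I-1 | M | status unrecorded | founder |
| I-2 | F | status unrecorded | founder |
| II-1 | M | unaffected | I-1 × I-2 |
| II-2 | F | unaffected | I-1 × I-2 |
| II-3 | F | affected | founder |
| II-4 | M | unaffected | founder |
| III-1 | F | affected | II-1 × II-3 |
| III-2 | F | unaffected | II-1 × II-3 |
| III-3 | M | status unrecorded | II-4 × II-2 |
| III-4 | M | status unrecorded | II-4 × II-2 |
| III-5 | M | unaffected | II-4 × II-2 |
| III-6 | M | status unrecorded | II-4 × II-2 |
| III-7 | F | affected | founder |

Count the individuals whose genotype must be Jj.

2

Obligate heterozygotes: II-3 is affected so carries J and passed j to III-2 (jj), so II-3 is Jj; III-1 is affected so carries J and received j from II-1 (jj), so III-1 is Jj.
Every other individual is either homozygous by phenotype or has at least one consistent homozygous assignment, so the count is 2.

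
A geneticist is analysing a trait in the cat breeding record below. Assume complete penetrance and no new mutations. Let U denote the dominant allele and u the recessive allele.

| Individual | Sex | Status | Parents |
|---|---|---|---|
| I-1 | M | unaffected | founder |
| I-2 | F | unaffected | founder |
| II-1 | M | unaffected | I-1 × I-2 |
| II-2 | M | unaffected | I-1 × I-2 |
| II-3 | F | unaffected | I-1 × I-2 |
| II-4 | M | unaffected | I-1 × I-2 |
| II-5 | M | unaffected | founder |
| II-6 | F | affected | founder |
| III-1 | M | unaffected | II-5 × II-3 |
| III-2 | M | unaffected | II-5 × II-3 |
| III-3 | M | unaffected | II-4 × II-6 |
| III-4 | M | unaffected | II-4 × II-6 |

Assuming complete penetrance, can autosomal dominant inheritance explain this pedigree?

Yes

A consistent assignment under autosomal dominant exists: I-1 uu, I-2 uu, II-1 uu, II-2 uu, II-3 uu, II-4 uu, II-5 uu, II-6 Uu, III-1 uu, III-2 uu, III-3 uu, III-4 uu.
In this assignment every recorded phenotype matches its genotype and every non-founder's genotype is obtainable from its parents' genotypes, so the pedigree is consistent.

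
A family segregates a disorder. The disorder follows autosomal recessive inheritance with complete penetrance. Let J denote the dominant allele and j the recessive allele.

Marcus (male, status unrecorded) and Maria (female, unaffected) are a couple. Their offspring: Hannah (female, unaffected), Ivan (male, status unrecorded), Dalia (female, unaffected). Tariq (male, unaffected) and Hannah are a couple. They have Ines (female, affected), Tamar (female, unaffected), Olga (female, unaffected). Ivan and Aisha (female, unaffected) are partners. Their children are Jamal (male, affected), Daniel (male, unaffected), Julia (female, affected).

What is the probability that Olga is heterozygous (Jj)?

Tariq is unaffected so carries J and passed j to Ines (jj), so Tariq is Jj.
Hannah is unaffected so carries J and passed j to Ines (jj), so Hannah is Jj.
Their cross gives offspring ratios 1/4 JJ : 1/2 Jj : 1/4 jj. Conditioning on Olga being unaffected, P(Jj) = 1/2 / 3/4 = 2/3.

2/3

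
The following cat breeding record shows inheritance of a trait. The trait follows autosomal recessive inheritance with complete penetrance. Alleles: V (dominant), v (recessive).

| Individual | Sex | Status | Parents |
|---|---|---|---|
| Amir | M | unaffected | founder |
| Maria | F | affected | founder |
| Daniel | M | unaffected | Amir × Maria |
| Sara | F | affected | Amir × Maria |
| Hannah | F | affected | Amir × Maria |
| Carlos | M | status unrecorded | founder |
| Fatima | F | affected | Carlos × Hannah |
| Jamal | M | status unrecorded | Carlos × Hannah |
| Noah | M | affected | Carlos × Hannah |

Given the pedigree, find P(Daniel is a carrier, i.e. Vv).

Daniel is unaffected so carries V and received v from Maria (vv), so Daniel is Vv, giving P(Vv) = 1.

1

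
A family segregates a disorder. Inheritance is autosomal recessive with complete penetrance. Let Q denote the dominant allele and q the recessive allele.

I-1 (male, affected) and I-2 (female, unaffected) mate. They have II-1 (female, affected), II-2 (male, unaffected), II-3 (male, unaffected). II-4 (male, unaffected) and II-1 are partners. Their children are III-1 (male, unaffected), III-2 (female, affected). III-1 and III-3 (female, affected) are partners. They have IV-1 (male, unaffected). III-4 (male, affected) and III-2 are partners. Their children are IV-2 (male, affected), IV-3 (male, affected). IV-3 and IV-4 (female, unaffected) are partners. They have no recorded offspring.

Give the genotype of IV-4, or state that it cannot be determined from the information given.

cannot be determined

IV-4's phenotype allows QQ or Qq, and no parent or child forces a single allele at both positions; consistent genotype assignments exist with IV-4 as QQ or Qq.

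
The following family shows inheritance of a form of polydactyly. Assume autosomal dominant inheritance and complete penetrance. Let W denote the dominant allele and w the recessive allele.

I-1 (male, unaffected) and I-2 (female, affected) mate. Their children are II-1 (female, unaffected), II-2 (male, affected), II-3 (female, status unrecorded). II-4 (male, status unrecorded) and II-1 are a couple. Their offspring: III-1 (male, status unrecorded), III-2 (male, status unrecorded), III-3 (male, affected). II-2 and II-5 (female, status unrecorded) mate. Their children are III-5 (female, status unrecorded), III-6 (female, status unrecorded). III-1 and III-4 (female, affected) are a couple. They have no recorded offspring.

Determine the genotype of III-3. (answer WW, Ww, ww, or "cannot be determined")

From phenotype alone, III-3 is WW or Ww.
III-3 is affected so carries W and received w from II-1 (ww), so III-3 is Ww.

Ww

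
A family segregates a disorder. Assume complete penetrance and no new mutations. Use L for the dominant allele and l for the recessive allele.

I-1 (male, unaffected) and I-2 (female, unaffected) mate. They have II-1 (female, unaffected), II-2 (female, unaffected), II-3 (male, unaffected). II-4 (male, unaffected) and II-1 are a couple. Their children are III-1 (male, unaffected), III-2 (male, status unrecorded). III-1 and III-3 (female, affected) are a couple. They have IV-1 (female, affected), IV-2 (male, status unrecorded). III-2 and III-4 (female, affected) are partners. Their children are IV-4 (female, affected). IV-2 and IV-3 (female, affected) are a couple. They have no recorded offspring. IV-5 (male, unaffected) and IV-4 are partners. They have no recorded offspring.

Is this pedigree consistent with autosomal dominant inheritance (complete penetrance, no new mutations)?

A consistent assignment under autosomal dominant exists: I-1 ll, I-2 ll, II-1 ll, II-2 ll, II-3 ll, II-4 ll, III-1 ll, III-2 ll, III-3 LL, III-4 LL, IV-1 Ll, IV-2 Ll, IV-3 LL, IV-4 Ll, IV-5 ll.
In this assignment every recorded phenotype matches its genotype and every non-founder's genotype is obtainable from its parents' genotypes, so the pedigree is consistent.

Yes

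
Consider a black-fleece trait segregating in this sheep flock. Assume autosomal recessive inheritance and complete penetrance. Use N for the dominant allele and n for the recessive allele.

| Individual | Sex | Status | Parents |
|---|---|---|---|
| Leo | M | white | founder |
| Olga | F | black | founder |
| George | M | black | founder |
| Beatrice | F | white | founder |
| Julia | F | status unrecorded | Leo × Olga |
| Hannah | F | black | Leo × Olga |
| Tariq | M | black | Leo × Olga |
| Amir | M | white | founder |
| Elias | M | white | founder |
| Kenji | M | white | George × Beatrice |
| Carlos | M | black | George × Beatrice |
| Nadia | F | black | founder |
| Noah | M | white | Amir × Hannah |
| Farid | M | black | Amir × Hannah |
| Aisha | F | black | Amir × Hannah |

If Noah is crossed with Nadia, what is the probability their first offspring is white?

Noah is white so carries N and received n from Hannah (nn), so Noah is Nn.
Nadia is black, so Nadia is nn.
The cross gives 1/2 Nn : 1/2 nn, so P(offspring is white) = 1/2.

1/2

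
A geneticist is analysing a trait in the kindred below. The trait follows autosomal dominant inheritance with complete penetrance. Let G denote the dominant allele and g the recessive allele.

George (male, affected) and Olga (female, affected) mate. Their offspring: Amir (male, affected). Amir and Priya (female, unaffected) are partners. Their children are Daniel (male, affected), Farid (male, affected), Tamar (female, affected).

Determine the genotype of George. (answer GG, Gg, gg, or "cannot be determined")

George's phenotype allows GG or Gg, and no parent or child forces a single allele at both positions; consistent genotype assignments exist with George as GG or Gg.

cannot be determined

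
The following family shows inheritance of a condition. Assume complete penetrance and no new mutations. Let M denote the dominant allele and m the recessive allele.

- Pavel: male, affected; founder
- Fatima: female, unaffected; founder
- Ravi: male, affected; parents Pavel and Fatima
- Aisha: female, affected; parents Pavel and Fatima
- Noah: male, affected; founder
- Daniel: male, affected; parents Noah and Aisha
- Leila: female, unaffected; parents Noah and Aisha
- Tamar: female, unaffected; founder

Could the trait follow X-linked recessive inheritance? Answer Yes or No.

Under X-linked recessive, Leila (unaffected, female) cannot arise from Noah (affected) × Aisha (affected).

No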